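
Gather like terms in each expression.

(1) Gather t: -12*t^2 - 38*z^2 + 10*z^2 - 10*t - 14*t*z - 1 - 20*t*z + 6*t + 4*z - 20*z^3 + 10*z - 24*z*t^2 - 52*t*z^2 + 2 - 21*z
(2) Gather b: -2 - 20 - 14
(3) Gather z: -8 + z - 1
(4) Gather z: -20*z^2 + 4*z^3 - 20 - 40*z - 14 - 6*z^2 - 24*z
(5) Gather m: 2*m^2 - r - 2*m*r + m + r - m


(1) = t^2*(-24*z - 12) + t*(-52*z^2 - 34*z - 4) - 20*z^3 - 28*z^2 - 7*z + 1
(2) = -36
(3) = z - 9
(4) = 4*z^3 - 26*z^2 - 64*z - 34
(5) = 2*m^2 - 2*m*r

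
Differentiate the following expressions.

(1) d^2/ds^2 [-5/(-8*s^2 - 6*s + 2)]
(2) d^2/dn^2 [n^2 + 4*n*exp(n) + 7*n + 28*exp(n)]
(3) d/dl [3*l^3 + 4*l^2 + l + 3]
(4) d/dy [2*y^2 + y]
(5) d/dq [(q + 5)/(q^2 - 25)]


(1) = 5*(-16*s^2 - 12*s + (8*s + 3)^2 + 4)/(4*s^2 + 3*s - 1)^3
(2) = 4*n*exp(n) + 36*exp(n) + 2
(3) = 9*l^2 + 8*l + 1
(4) = 4*y + 1
(5) = -1/(q^2 - 10*q + 25)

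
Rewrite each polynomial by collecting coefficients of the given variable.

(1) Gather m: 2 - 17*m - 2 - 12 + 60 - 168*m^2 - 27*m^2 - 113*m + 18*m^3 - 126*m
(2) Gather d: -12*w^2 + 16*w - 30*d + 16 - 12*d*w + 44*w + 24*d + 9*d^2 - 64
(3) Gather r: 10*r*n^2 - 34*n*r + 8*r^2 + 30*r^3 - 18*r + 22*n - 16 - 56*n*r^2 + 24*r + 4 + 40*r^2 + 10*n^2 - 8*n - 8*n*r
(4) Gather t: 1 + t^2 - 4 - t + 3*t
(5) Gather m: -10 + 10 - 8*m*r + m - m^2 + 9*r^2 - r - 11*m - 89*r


(1) = 18*m^3 - 195*m^2 - 256*m + 48
(2) = 9*d^2 + d*(-12*w - 6) - 12*w^2 + 60*w - 48
(3) = 10*n^2 + 14*n + 30*r^3 + r^2*(48 - 56*n) + r*(10*n^2 - 42*n + 6) - 12
(4) = t^2 + 2*t - 3
(5) = -m^2 + m*(-8*r - 10) + 9*r^2 - 90*r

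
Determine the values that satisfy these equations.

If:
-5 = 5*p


Then:
p = -1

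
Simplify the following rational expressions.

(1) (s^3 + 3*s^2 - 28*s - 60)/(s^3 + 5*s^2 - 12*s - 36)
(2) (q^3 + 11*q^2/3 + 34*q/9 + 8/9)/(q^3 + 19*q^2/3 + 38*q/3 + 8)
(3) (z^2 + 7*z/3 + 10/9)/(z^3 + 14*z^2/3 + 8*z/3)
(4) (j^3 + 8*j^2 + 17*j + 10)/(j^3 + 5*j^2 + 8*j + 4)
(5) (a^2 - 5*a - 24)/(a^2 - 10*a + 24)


(1) = (s - 5)/(s - 3)
(2) = (3*q + 1)/(3*q + 9)
(3) = (3*z + 5)/(3*z^2 + 12*z)
(4) = (j + 5)/(j + 2)
(5) = (a^2 - 5*a - 24)/(a^2 - 10*a + 24)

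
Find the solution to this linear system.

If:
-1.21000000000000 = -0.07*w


Then:
w = 17.29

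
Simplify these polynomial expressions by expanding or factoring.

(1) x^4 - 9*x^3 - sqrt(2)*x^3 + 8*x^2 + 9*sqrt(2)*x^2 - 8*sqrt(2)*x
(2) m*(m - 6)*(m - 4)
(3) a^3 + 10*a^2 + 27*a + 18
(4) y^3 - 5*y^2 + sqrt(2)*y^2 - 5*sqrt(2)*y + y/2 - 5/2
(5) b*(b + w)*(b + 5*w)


(1) = x*(x - 8)*(x - 1)*(x - sqrt(2))
(2) = m^3 - 10*m^2 + 24*m
(3) = (a + 1)*(a + 3)*(a + 6)
(4) = (y - 5)*(y + sqrt(2)/2)^2
(5) = b^3 + 6*b^2*w + 5*b*w^2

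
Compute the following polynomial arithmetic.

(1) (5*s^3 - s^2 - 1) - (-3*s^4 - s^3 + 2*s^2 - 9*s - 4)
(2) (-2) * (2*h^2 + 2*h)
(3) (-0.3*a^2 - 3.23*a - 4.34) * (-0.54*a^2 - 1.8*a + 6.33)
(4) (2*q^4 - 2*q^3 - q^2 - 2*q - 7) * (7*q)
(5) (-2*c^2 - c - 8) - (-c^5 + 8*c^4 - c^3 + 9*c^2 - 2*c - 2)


(1) = 3*s^4 + 6*s^3 - 3*s^2 + 9*s + 3
(2) = -4*h^2 - 4*h
(3) = 0.162*a^4 + 2.2842*a^3 + 6.2586*a^2 - 12.6339*a - 27.4722
(4) = 14*q^5 - 14*q^4 - 7*q^3 - 14*q^2 - 49*q
(5) = c^5 - 8*c^4 + c^3 - 11*c^2 + c - 6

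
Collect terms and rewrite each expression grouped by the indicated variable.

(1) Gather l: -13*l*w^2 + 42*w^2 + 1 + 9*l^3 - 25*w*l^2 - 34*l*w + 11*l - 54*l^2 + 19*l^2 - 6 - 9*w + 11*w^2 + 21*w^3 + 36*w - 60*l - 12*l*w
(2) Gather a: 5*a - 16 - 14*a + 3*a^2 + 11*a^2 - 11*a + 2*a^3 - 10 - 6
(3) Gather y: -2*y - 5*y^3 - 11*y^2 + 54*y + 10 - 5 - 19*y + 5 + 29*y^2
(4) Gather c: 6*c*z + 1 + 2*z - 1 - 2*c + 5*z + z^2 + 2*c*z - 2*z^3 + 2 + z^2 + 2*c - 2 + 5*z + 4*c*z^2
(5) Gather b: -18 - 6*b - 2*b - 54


(1) = 9*l^3 + l^2*(-25*w - 35) + l*(-13*w^2 - 46*w - 49) + 21*w^3 + 53*w^2 + 27*w - 5
(2) = 2*a^3 + 14*a^2 - 20*a - 32
(3) = -5*y^3 + 18*y^2 + 33*y + 10
(4) = c*(4*z^2 + 8*z) - 2*z^3 + 2*z^2 + 12*z
(5) = -8*b - 72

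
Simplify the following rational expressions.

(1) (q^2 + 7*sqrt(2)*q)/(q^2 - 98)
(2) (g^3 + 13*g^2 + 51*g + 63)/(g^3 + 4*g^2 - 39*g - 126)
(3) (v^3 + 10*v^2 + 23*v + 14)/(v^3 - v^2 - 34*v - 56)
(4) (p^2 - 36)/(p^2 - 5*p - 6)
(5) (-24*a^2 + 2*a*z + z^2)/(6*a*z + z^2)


(1) = q/(q - 7*sqrt(2))
(2) = (g + 3)/(g - 6)
(3) = (v^2 + 8*v + 7)/(v^2 - 3*v - 28)
(4) = (p + 6)/(p + 1)
(5) = (-4*a + z)/z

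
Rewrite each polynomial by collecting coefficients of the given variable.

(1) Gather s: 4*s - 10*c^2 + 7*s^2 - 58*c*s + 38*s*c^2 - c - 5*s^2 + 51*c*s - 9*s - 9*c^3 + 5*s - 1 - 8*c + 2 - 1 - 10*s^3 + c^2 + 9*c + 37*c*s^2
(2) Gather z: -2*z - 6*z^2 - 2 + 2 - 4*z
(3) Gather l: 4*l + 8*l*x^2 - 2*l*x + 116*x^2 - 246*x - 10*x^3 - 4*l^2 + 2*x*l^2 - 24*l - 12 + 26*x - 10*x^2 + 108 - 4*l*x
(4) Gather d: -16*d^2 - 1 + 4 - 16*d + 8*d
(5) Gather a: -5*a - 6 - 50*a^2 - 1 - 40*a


(1) = -9*c^3 - 9*c^2 - 10*s^3 + s^2*(37*c + 2) + s*(38*c^2 - 7*c)
(2) = -6*z^2 - 6*z
(3) = l^2*(2*x - 4) + l*(8*x^2 - 6*x - 20) - 10*x^3 + 106*x^2 - 220*x + 96
(4) = -16*d^2 - 8*d + 3
(5) = -50*a^2 - 45*a - 7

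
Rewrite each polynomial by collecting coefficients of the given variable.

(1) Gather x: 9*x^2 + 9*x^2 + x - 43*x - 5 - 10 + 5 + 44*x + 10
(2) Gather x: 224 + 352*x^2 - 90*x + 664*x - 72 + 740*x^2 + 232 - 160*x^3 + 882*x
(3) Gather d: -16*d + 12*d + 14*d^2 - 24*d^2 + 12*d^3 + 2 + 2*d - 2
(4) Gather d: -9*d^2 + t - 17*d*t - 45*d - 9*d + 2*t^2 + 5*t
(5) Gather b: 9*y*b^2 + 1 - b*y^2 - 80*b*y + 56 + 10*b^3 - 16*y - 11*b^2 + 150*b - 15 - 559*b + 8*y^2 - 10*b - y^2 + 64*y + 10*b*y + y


(1) = 18*x^2 + 2*x
(2) = -160*x^3 + 1092*x^2 + 1456*x + 384
(3) = 12*d^3 - 10*d^2 - 2*d
(4) = -9*d^2 + d*(-17*t - 54) + 2*t^2 + 6*t
(5) = 10*b^3 + b^2*(9*y - 11) + b*(-y^2 - 70*y - 419) + 7*y^2 + 49*y + 42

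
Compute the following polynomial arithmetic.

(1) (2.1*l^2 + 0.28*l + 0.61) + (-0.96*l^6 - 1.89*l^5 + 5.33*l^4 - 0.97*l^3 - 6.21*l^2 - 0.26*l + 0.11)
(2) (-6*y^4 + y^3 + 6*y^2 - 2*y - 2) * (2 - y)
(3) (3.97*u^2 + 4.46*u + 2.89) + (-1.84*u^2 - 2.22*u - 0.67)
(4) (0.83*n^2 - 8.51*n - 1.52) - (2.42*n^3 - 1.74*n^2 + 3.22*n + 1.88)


(1) = -0.96*l^6 - 1.89*l^5 + 5.33*l^4 - 0.97*l^3 - 4.11*l^2 + 0.02*l + 0.72
(2) = 6*y^5 - 13*y^4 - 4*y^3 + 14*y^2 - 2*y - 4
(3) = 2.13*u^2 + 2.24*u + 2.22
(4) = -2.42*n^3 + 2.57*n^2 - 11.73*n - 3.4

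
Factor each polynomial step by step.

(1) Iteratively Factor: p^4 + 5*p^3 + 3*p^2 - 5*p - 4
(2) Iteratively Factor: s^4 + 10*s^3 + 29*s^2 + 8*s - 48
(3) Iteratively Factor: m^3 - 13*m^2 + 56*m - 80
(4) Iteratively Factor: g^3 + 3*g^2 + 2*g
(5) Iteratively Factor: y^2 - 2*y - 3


(1) = (p + 1)*(p^3 + 4*p^2 - p - 4) = (p - 1)*(p + 1)*(p^2 + 5*p + 4) = (p - 1)*(p + 1)*(p + 4)*(p + 1)
(2) = (s - 1)*(s^3 + 11*s^2 + 40*s + 48) = (s - 1)*(s + 4)*(s^2 + 7*s + 12) = (s - 1)*(s + 4)^2*(s + 3)
(3) = (m - 5)*(m^2 - 8*m + 16) = (m - 5)*(m - 4)*(m - 4)
(4) = (g + 2)*(g^2 + g) = (g + 1)*(g + 2)*(g)
(5) = (y - 3)*(y + 1)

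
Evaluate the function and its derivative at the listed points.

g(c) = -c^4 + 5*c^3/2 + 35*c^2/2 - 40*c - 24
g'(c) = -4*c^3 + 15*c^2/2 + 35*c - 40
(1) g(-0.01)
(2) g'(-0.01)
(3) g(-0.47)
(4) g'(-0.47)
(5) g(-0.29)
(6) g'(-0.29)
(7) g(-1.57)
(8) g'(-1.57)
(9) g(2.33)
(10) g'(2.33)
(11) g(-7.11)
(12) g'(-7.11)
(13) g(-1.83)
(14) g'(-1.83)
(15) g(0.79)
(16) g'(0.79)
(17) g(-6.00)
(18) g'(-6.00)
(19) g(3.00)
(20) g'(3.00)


(1) = -23.60
(2) = -40.35
(3) = -1.64
(4) = -54.38
(5) = -11.00
(6) = -49.42
(7) = 66.19
(8) = -60.98
(9) = -20.04
(10) = 31.67
(11) = -2309.02
(12) = 1527.99
(13) = 81.27
(14) = -54.42
(15) = -43.84
(16) = -9.64
(17) = -990.00
(18) = 884.00
(19) = 0.00
(20) = 24.50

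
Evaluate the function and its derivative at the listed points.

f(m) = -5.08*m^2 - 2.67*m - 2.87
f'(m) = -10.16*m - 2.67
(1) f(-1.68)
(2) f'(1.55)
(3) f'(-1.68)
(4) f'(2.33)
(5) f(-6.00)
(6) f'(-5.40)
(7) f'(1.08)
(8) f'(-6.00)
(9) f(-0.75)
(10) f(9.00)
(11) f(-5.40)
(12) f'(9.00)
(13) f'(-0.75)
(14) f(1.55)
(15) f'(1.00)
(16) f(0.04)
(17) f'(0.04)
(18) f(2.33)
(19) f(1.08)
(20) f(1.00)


(1) = -12.72
(2) = -18.42
(3) = 14.40
(4) = -26.34
(5) = -169.73
(6) = 52.19
(7) = -13.64
(8) = 58.29
(9) = -3.73
(10) = -438.38
(11) = -136.58
(12) = -94.11
(13) = 4.95
(14) = -19.21
(15) = -12.83
(16) = -2.98
(17) = -3.08
(18) = -36.67
(19) = -11.68
(20) = -10.62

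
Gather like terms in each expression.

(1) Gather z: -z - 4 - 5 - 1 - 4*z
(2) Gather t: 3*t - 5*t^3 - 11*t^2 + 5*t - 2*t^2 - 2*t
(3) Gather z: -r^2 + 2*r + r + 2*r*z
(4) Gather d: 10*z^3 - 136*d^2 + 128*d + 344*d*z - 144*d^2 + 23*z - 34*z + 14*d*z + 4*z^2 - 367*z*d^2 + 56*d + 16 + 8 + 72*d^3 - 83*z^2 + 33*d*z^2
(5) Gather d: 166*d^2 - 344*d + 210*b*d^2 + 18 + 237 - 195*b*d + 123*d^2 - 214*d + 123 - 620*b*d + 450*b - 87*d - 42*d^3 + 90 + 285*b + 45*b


(1) = -5*z - 10
(2) = -5*t^3 - 13*t^2 + 6*t
(3) = -r^2 + 2*r*z + 3*r
(4) = 72*d^3 + d^2*(-367*z - 280) + d*(33*z^2 + 358*z + 184) + 10*z^3 - 79*z^2 - 11*z + 24
(5) = 780*b - 42*d^3 + d^2*(210*b + 289) + d*(-815*b - 645) + 468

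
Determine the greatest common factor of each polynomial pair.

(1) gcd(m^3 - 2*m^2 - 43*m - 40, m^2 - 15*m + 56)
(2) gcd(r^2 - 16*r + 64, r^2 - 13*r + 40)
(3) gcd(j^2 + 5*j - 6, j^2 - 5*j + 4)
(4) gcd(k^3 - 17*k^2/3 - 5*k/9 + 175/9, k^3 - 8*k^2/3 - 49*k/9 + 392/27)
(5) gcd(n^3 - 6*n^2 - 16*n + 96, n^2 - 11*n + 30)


(1) = m - 8
(2) = r - 8
(3) = gcd((j - 1)*(j + 6), (j - 4)*(j - 1)) = j - 1
(4) = k - 7/3
(5) = gcd((n - 6)*(n - 4)*(n + 4), (n - 6)*(n - 5)) = n - 6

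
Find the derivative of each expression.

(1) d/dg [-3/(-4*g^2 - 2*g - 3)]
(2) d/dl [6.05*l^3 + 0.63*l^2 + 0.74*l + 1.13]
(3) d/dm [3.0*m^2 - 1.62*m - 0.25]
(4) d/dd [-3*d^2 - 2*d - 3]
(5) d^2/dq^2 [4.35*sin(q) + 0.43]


(1) = 6*(-4*g - 1)/(4*g^2 + 2*g + 3)^2
(2) = 18.15*l^2 + 1.26*l + 0.74
(3) = 6.0*m - 1.62
(4) = -6*d - 2
(5) = -4.35*sin(q)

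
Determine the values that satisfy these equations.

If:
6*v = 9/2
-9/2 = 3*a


Then:
a = -3/2
v = 3/4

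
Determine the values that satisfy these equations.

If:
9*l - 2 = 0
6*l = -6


Then:
No Solution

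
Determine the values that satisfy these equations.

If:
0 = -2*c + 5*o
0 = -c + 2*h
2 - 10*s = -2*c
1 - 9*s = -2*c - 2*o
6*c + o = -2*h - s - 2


Then:
No Solution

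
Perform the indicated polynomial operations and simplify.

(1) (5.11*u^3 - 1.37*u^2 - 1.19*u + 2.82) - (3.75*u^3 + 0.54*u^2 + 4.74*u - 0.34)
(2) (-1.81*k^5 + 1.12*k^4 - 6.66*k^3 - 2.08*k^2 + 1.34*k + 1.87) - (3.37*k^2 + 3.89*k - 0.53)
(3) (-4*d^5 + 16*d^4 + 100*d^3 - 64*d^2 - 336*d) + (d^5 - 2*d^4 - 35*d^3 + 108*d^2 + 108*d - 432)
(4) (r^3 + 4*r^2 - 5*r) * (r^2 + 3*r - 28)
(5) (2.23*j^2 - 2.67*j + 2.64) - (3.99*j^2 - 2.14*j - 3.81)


(1) = 1.36*u^3 - 1.91*u^2 - 5.93*u + 3.16
(2) = -1.81*k^5 + 1.12*k^4 - 6.66*k^3 - 5.45*k^2 - 2.55*k + 2.4
(3) = -3*d^5 + 14*d^4 + 65*d^3 + 44*d^2 - 228*d - 432
(4) = r^5 + 7*r^4 - 21*r^3 - 127*r^2 + 140*r
(5) = -1.76*j^2 - 0.53*j + 6.45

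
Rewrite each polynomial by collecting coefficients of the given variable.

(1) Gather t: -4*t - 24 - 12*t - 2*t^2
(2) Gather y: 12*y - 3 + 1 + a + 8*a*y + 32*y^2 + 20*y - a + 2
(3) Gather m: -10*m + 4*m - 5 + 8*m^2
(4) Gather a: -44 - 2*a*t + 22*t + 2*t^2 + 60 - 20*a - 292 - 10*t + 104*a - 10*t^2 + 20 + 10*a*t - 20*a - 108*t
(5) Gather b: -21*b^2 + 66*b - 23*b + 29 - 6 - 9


(1) = -2*t^2 - 16*t - 24
(2) = 32*y^2 + y*(8*a + 32)
(3) = 8*m^2 - 6*m - 5
(4) = a*(8*t + 64) - 8*t^2 - 96*t - 256
(5) = -21*b^2 + 43*b + 14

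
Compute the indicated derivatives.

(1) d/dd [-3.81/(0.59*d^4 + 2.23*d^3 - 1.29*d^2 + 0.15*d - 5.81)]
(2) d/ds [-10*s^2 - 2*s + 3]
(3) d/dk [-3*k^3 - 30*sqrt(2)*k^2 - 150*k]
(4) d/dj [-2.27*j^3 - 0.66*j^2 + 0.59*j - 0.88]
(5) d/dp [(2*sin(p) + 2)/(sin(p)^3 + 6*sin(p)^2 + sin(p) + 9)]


(1) = (8.9916*d^3 + 25.4889*d^2 - 9.8298*d + 0.5715)/(0.59*d^4 + 2.23*d^3 - 1.29*d^2 + 0.15*d - 5.81)^2
(2) = -20*s - 2
(3) = -9*k^2 - 60*sqrt(2)*k - 150
(4) = -6.81*j^2 - 1.32*j + 0.59
(5) = 2*(-2*sin(p)^3 - 9*sin(p)^2 - 12*sin(p) + 8)*cos(p)/(sin(p)^3 + 6*sin(p)^2 + sin(p) + 9)^2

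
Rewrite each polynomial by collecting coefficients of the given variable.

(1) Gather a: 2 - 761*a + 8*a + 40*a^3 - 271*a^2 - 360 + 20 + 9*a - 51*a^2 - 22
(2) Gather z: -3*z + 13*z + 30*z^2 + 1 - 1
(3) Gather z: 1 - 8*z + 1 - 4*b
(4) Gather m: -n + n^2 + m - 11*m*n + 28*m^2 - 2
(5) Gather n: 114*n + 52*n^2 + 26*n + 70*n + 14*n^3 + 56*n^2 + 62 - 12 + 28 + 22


(1) = 40*a^3 - 322*a^2 - 744*a - 360
(2) = 30*z^2 + 10*z
(3) = -4*b - 8*z + 2
(4) = 28*m^2 + m*(1 - 11*n) + n^2 - n - 2
(5) = 14*n^3 + 108*n^2 + 210*n + 100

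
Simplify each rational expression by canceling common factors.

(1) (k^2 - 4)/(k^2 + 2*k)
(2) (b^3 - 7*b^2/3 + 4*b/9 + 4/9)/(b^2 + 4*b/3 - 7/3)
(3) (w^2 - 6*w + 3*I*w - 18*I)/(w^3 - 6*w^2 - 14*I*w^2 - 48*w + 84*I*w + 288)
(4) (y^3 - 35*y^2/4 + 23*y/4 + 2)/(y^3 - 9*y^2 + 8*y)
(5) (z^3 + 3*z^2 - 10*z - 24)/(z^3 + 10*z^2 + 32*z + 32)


(1) = (k - 2)/k
(2) = (9*b^3 - 21*b^2 + 4*b + 4)/(9*b^2 + 12*b - 21)
(3) = (w + 3*I)/(w^2 - 14*I*w - 48)
(4) = (4*y + 1)/(4*y)
(5) = (z - 3)/(z + 4)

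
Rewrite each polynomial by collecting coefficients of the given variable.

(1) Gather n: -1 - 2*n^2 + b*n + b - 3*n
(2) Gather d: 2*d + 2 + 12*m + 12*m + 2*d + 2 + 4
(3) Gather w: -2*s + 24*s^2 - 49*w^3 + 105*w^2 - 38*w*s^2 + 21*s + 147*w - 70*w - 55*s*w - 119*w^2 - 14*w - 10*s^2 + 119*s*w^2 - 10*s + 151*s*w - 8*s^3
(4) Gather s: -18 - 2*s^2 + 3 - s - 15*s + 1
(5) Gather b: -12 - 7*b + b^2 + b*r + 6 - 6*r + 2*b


(1) = b - 2*n^2 + n*(b - 3) - 1
(2) = 4*d + 24*m + 8
(3) = -8*s^3 + 14*s^2 + 9*s - 49*w^3 + w^2*(119*s - 14) + w*(-38*s^2 + 96*s + 63)
(4) = -2*s^2 - 16*s - 14
(5) = b^2 + b*(r - 5) - 6*r - 6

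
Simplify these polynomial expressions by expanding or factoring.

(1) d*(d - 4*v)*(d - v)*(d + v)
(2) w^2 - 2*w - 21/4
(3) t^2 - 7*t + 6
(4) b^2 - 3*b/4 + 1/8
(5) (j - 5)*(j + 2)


(1) = d^4 - 4*d^3*v - d^2*v^2 + 4*d*v^3
(2) = (w - 7/2)*(w + 3/2)
(3) = (t - 6)*(t - 1)
(4) = (b - 1/2)*(b - 1/4)
(5) = j^2 - 3*j - 10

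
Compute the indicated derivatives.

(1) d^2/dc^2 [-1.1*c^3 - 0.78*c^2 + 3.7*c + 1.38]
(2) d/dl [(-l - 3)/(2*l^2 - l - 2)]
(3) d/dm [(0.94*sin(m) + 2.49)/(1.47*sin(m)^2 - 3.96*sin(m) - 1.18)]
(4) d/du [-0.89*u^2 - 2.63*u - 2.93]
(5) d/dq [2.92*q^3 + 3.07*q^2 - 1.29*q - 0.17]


(1) = -6.6*c - 1.56
(2) = (-2*l^2 + l + (l + 3)*(4*l - 1) + 2)/(-2*l^2 + l + 2)^2
(3) = (-1.3818*sin(m)^2 - 7.3206*sin(m) + 8.7512)*cos(m)/(2.1609*sin(m)^4 - 11.6424*sin(m)^3 + 12.2124*sin(m)^2 + 9.3456*sin(m) + 1.3924)
(4) = -1.78*u - 2.63
(5) = 8.76*q^2 + 6.14*q - 1.29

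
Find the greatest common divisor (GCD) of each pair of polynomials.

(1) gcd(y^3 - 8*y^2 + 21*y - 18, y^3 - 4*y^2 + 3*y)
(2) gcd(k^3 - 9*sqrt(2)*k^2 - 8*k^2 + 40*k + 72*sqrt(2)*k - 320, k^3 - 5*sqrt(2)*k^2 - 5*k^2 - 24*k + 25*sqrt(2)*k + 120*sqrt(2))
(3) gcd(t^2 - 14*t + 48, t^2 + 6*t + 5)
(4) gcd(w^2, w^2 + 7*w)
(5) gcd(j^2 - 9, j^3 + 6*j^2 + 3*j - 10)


(1) = y - 3
(2) = k^2 + k*(-8 - 5*sqrt(2)) + 40*sqrt(2)
(3) = gcd((t - 8)*(t - 6), (t + 1)*(t + 5)) = 1
(4) = gcd(w^2, w*(w + 7)) = w
(5) = 1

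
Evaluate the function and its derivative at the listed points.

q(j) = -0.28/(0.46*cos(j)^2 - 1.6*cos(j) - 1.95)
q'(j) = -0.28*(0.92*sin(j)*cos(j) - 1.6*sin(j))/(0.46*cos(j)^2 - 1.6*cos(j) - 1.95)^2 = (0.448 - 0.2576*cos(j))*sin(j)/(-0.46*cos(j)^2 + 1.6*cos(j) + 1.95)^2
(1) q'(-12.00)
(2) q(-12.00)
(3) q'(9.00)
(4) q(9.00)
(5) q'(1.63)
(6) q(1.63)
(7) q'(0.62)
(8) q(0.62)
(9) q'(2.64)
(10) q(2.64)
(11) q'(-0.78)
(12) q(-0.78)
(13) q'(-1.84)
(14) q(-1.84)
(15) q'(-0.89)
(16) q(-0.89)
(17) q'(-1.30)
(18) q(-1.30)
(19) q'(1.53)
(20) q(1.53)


(1) = 0.01
(2) = 0.09
(3) = 23.12
(4) = 2.54
(5) = 0.13
(6) = 0.15
(7) = 0.02
(8) = 0.09
(9) = 8.66
(10) = 1.45
(11) = -0.02
(12) = 0.10
(13) = -0.22
(14) = 0.19
(15) = -0.03
(16) = 0.10
(17) = -0.07
(18) = 0.12
(19) = 0.11
(20) = 0.14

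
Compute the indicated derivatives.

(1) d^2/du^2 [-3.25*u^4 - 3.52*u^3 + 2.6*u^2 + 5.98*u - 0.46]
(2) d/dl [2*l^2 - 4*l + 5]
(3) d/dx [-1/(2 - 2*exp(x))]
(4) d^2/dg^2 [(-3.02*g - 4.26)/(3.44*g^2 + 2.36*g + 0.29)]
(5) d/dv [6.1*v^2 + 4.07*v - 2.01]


(1) = -39.0*u^2 - 21.12*u + 5.2
(2) = 4*l - 4
(3) = -1/(8*sinh(x/2)^2)
(4) = (-(3.02*g + 4.26)*(6.88*g + 2.36)*(13.76*g + 4.72) + (62.3328*g + 43.5632)*(3.44*g^2 + 2.36*g + 0.29))/(3.44*g^2 + 2.36*g + 0.29)^3
(5) = 12.2*v + 4.07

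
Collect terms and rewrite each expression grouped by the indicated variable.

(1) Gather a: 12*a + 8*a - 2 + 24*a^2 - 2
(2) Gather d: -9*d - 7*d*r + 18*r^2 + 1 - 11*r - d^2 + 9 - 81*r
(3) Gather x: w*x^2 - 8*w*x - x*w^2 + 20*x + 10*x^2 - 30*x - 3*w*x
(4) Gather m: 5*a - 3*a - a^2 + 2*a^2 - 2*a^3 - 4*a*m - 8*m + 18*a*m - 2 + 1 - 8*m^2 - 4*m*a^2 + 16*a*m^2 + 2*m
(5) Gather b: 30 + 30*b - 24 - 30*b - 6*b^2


(1) = 24*a^2 + 20*a - 4
(2) = -d^2 + d*(-7*r - 9) + 18*r^2 - 92*r + 10
(3) = x^2*(w + 10) + x*(-w^2 - 11*w - 10)
(4) = -2*a^3 + a^2 + 2*a + m^2*(16*a - 8) + m*(-4*a^2 + 14*a - 6) - 1
(5) = 6 - 6*b^2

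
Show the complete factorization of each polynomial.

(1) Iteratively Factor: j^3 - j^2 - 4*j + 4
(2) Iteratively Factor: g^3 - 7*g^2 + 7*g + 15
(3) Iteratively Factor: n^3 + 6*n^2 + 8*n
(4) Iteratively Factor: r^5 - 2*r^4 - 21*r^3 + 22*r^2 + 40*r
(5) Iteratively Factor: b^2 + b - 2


(1) = (j + 2)*(j^2 - 3*j + 2) = (j - 1)*(j + 2)*(j - 2)
(2) = (g + 1)*(g^2 - 8*g + 15) = (g - 5)*(g + 1)*(g - 3)
(3) = (n)*(n^2 + 6*n + 8) = n*(n + 2)*(n + 4)
(4) = (r + 1)*(r^4 - 3*r^3 - 18*r^2 + 40*r) = (r - 5)*(r + 1)*(r^3 + 2*r^2 - 8*r) = (r - 5)*(r - 2)*(r + 1)*(r^2 + 4*r) = r*(r - 5)*(r - 2)*(r + 1)*(r + 4)
(5) = (b + 2)*(b - 1)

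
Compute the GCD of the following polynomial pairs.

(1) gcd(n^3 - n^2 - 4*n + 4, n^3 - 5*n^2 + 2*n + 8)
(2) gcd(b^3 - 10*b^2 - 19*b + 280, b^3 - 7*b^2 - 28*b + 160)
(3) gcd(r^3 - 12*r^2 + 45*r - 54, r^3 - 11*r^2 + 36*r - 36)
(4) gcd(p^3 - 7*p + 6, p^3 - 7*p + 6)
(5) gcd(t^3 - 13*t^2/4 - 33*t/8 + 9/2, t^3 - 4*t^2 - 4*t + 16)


(1) = gcd((n - 2)*(n - 1)*(n + 2), (n - 4)*(n - 2)*(n + 1)) = n - 2
(2) = gcd((b - 8)*(b - 7)*(b + 5), (b - 8)*(b - 4)*(b + 5)) = b^2 - 3*b - 40
(3) = gcd((r - 6)*(r - 3)^2, (r - 6)*(r - 3)*(r - 2)) = r^2 - 9*r + 18
(4) = p^3 - 7*p + 6
(5) = gcd((t - 4)*(t - 3/4)*(t + 3/2), (t - 4)*(t - 2)*(t + 2)) = t - 4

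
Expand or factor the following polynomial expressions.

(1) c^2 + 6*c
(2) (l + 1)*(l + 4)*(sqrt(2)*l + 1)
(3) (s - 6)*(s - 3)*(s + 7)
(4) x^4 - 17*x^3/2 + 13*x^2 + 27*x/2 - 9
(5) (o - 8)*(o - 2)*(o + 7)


(1) = c*(c + 6)
(2) = sqrt(2)*l^3 + l^2 + 5*sqrt(2)*l^2 + 5*l + 4*sqrt(2)*l + 4
(3) = s^3 - 2*s^2 - 45*s + 126
(4) = (x - 6)*(x - 3)*(x - 1/2)*(x + 1)
(5) = o^3 - 3*o^2 - 54*o + 112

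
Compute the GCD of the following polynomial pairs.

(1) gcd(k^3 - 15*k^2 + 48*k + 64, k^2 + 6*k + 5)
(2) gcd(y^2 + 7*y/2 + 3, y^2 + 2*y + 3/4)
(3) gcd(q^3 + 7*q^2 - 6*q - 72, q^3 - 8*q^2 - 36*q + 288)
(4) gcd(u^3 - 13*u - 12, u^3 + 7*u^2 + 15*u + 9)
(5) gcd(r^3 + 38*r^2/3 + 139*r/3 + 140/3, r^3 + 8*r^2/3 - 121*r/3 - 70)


(1) = gcd((k - 8)^2*(k + 1), (k + 1)*(k + 5)) = k + 1
(2) = y + 3/2
(3) = gcd((q - 3)*(q + 4)*(q + 6), (q - 8)*(q - 6)*(q + 6)) = q + 6
(4) = gcd((u - 4)*(u + 1)*(u + 3), (u + 1)*(u + 3)^2) = u^2 + 4*u + 3
(5) = r^2 + 26*r/3 + 35/3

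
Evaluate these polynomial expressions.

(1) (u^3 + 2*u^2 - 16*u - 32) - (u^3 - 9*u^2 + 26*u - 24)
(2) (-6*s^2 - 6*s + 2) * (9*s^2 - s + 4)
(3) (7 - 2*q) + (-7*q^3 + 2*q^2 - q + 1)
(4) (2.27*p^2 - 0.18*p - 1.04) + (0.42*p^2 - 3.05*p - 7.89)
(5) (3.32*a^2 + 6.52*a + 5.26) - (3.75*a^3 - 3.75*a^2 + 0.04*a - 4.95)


(1) = 11*u^2 - 42*u - 8
(2) = -54*s^4 - 48*s^3 - 26*s + 8
(3) = -7*q^3 + 2*q^2 - 3*q + 8
(4) = 2.69*p^2 - 3.23*p - 8.93
(5) = -3.75*a^3 + 7.07*a^2 + 6.48*a + 10.21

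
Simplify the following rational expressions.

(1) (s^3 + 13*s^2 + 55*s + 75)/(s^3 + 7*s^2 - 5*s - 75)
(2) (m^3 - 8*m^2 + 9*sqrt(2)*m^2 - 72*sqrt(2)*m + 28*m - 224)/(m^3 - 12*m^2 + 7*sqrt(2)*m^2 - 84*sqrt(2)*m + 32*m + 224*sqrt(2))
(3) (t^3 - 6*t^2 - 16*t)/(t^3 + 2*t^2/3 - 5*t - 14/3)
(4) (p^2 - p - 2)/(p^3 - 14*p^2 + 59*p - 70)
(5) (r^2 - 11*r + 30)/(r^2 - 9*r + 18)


(1) = (s + 3)/(s - 3)
(2) = (m + 2*sqrt(2))/(m - 4)
(3) = (3*t^2 - 24*t)/(3*t^2 - 4*t - 7)
(4) = (p + 1)/(p^2 - 12*p + 35)
(5) = (r - 5)/(r - 3)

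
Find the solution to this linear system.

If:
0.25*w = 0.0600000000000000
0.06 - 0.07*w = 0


Then:
No Solution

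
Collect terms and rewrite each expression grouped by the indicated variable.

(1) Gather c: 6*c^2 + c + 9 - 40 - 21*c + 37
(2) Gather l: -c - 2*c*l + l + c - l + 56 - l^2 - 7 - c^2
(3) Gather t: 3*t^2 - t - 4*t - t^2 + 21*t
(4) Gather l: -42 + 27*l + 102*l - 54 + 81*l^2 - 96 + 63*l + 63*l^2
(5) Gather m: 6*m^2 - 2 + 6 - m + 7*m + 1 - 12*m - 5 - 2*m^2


(1) = 6*c^2 - 20*c + 6
(2) = -c^2 - 2*c*l - l^2 + 49
(3) = 2*t^2 + 16*t
(4) = 144*l^2 + 192*l - 192
(5) = 4*m^2 - 6*m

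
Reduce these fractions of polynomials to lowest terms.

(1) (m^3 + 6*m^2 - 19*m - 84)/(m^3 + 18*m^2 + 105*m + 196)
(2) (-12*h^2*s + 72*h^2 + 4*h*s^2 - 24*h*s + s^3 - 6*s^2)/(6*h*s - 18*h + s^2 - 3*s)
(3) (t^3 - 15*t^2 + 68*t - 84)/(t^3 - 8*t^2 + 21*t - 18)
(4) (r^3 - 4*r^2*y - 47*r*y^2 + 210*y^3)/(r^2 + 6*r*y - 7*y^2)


(1) = (m^2 - m - 12)/(m^2 + 11*m + 28)
(2) = (-2*h*s + 12*h + s^2 - 6*s)/(s - 3)
(3) = (t^2 - 13*t + 42)/(t^2 - 6*t + 9)
(4) = (-r^2 + 11*r*y - 30*y^2)/(-r + y)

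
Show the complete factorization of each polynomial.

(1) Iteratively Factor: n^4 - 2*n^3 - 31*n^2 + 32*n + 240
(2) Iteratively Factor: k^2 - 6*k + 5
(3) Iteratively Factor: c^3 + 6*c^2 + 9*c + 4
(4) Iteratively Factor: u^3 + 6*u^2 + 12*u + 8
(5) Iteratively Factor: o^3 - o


(1) = (n - 4)*(n^3 + 2*n^2 - 23*n - 60) = (n - 5)*(n - 4)*(n^2 + 7*n + 12) = (n - 5)*(n - 4)*(n + 3)*(n + 4)
(2) = (k - 1)*(k - 5)
(3) = (c + 1)*(c^2 + 5*c + 4) = (c + 1)^2*(c + 4)
(4) = (u + 2)*(u^2 + 4*u + 4) = (u + 2)^2*(u + 2)
(5) = (o + 1)*(o^2 - o) = o*(o + 1)*(o - 1)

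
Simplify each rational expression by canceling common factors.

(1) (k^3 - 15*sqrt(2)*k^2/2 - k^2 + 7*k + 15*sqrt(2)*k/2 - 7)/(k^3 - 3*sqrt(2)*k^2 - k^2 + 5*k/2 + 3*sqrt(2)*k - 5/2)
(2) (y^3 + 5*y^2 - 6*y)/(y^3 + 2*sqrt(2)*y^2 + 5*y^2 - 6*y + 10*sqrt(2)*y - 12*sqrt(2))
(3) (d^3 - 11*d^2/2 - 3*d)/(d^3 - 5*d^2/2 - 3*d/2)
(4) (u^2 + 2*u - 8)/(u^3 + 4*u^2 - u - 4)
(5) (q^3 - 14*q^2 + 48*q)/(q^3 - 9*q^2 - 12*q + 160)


(1) = (4*k - 28*sqrt(2))/(4*k - 10*sqrt(2))
(2) = y/(y + 2*sqrt(2))
(3) = (d - 6)/(d - 3)
(4) = (u - 2)/(u^2 - 1)
(5) = (q^2 - 6*q)/(q^2 - q - 20)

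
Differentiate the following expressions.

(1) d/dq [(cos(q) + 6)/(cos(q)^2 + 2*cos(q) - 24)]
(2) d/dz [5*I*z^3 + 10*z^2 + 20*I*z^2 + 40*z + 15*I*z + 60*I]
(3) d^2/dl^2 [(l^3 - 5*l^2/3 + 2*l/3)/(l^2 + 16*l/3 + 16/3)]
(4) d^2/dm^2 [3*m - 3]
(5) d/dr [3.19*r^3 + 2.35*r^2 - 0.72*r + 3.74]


(1) = sin(q)/(cos(q) - 4)^2
(2) = 15*I*z^2 + z*(20 + 40*I) + 40 + 15*I
(3) = 28*(63*l^3 + 216*l^2 + 144*l - 128)/(27*l^6 + 432*l^5 + 2736*l^4 + 8704*l^3 + 14592*l^2 + 12288*l + 4096)
(4) = 0
(5) = 9.57*r^2 + 4.7*r - 0.72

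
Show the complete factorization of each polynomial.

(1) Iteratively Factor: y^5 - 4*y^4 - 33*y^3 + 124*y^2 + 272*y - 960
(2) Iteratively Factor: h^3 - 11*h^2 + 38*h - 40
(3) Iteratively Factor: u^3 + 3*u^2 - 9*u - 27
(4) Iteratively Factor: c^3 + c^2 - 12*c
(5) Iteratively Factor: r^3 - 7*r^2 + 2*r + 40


(1) = (y - 3)*(y^4 - y^3 - 36*y^2 + 16*y + 320) = (y - 3)*(y + 4)*(y^3 - 5*y^2 - 16*y + 80) = (y - 5)*(y - 3)*(y + 4)*(y^2 - 16) = (y - 5)*(y - 3)*(y + 4)^2*(y - 4)
(2) = (h - 2)*(h^2 - 9*h + 20) = (h - 5)*(h - 2)*(h - 4)
(3) = (u - 3)*(u^2 + 6*u + 9) = (u - 3)*(u + 3)*(u + 3)
(4) = (c - 3)*(c^2 + 4*c) = (c - 3)*(c + 4)*(c)
(5) = (r - 5)*(r^2 - 2*r - 8) = (r - 5)*(r - 4)*(r + 2)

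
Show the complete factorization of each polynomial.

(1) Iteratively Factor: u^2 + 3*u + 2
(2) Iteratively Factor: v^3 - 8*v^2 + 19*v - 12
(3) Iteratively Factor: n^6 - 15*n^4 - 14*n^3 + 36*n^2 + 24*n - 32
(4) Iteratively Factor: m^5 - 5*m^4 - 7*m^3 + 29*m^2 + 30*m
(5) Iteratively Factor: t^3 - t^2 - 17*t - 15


(1) = (u + 1)*(u + 2)
(2) = (v - 4)*(v^2 - 4*v + 3) = (v - 4)*(v - 3)*(v - 1)
(3) = (n - 4)*(n^5 + 4*n^4 + n^3 - 10*n^2 - 4*n + 8) = (n - 4)*(n - 1)*(n^4 + 5*n^3 + 6*n^2 - 4*n - 8) = (n - 4)*(n - 1)*(n + 2)*(n^3 + 3*n^2 - 4) = (n - 4)*(n - 1)*(n + 2)^2*(n^2 + n - 2) = (n - 4)*(n - 1)*(n + 2)^3*(n - 1)
(4) = (m - 5)*(m^4 - 7*m^2 - 6*m) = (m - 5)*(m - 3)*(m^3 + 3*m^2 + 2*m) = m*(m - 5)*(m - 3)*(m^2 + 3*m + 2) = m*(m - 5)*(m - 3)*(m + 1)*(m + 2)
(5) = (t - 5)*(t^2 + 4*t + 3) = (t - 5)*(t + 3)*(t + 1)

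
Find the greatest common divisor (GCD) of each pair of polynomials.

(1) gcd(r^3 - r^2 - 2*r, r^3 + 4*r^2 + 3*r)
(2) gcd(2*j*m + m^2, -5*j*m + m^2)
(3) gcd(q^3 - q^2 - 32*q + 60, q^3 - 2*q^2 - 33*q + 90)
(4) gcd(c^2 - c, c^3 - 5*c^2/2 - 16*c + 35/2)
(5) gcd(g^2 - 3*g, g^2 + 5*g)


(1) = r^2 + r
(2) = m
(3) = gcd((q - 5)*(q - 2)*(q + 6), (q - 5)*(q - 3)*(q + 6)) = q^2 + q - 30
(4) = gcd(c*(c - 1), (c - 5)*(c - 1)*(c + 7/2)) = c - 1
(5) = gcd(g*(g - 3), g*(g + 5)) = g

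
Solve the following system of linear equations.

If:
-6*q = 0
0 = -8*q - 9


Then:
No Solution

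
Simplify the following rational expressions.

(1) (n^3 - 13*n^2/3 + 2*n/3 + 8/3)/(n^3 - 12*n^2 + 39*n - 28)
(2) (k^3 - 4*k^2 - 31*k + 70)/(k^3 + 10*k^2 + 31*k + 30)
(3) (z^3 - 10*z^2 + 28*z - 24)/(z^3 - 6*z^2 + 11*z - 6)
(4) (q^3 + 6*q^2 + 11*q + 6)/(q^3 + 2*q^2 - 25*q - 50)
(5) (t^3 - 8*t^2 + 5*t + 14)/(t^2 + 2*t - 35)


(1) = (3*n + 2)/(3*n - 21)
(2) = (k^2 - 9*k + 14)/(k^2 + 5*k + 6)
(3) = (z^2 - 8*z + 12)/(z^2 - 4*z + 3)
(4) = (q^2 + 4*q + 3)/(q^2 - 25)
(5) = (t^3 - 8*t^2 + 5*t + 14)/(t^2 + 2*t - 35)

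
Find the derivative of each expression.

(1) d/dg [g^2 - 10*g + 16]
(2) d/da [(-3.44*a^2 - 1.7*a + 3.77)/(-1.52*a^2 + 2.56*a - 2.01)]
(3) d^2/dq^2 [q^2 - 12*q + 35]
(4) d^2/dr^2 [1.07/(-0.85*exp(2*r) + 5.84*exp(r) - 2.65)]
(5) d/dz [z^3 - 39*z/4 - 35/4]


(1) = 2*g - 10
(2) = (-11.3904*a^2 + 25.2896*a - 6.2342)/(2.3104*a^4 - 7.7824*a^3 + 12.664*a^2 - 10.2912*a + 4.0401)
(3) = 2
(4) = (-1.07*(1.7*exp(r) - 5.84)*(3.4*exp(r) - 11.68)*exp(r) + (3.638*exp(r) - 6.2488)*(0.85*exp(2*r) - 5.84*exp(r) + 2.65))*exp(r)/(0.85*exp(2*r) - 5.84*exp(r) + 2.65)^3
(5) = 3*z^2 - 39/4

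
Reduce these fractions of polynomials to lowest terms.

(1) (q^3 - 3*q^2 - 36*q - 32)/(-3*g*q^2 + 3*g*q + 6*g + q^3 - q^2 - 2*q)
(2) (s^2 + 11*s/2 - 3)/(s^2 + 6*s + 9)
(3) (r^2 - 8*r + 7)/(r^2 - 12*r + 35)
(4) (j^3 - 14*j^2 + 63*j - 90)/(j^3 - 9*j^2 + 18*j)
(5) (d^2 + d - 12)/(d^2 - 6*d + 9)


(1) = (q^2 - 4*q - 32)/(-3*g*q + 6*g + q^2 - 2*q)
(2) = (2*s^2 + 11*s - 6)/(2*s^2 + 12*s + 18)
(3) = (r - 1)/(r - 5)
(4) = (j - 5)/j
(5) = (d + 4)/(d - 3)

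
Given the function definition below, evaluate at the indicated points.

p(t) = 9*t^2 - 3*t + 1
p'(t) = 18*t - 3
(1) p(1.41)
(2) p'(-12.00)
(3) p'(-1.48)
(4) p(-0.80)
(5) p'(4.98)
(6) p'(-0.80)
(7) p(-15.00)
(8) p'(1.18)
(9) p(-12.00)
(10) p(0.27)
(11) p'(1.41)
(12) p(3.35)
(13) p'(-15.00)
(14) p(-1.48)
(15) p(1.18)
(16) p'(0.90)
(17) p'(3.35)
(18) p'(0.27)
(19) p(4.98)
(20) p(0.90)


(1) = 14.66
(2) = -219.00
(3) = -29.64
(4) = 9.16
(5) = 86.64
(6) = -17.40
(7) = 2071.00
(8) = 18.24
(9) = 1333.00
(10) = 0.85
(11) = 22.38
(12) = 91.95
(13) = -273.00
(14) = 25.15
(15) = 9.99
(16) = 13.20
(17) = 57.30
(18) = 1.86
(19) = 209.26
(20) = 5.59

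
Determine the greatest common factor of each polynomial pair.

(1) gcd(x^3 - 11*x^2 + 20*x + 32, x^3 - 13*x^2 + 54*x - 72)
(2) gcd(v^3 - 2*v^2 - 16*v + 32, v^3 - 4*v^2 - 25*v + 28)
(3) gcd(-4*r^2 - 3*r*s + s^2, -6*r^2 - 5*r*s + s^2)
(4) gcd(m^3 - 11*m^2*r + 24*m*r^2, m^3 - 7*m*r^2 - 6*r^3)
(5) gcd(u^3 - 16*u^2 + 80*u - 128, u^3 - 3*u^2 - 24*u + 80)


(1) = gcd((x - 8)*(x - 4)*(x + 1), (x - 6)*(x - 4)*(x - 3)) = x - 4
(2) = v + 4
(3) = r + s
(4) = -m + 3*r
(5) = u^2 - 8*u + 16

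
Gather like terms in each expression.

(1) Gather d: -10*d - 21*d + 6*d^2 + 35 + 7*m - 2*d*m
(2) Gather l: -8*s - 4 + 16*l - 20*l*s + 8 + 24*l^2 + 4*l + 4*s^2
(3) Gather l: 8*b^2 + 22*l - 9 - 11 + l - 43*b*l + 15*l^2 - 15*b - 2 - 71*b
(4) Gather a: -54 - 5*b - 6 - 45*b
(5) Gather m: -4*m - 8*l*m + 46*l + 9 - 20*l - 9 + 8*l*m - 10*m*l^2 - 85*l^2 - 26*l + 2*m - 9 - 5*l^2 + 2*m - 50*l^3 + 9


(1) = 6*d^2 + d*(-2*m - 31) + 7*m + 35
(2) = 24*l^2 + l*(20 - 20*s) + 4*s^2 - 8*s + 4
(3) = 8*b^2 - 86*b + 15*l^2 + l*(23 - 43*b) - 22
(4) = -50*b - 60
(5) = -50*l^3 - 10*l^2*m - 90*l^2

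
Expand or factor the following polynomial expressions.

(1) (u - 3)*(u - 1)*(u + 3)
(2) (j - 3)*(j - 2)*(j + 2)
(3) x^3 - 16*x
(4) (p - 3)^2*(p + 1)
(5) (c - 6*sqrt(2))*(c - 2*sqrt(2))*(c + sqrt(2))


(1) = u^3 - u^2 - 9*u + 9
(2) = j^3 - 3*j^2 - 4*j + 12
(3) = x*(x - 4)*(x + 4)
(4) = p^3 - 5*p^2 + 3*p + 9
(5) = c^3 - 7*sqrt(2)*c^2 + 8*c + 24*sqrt(2)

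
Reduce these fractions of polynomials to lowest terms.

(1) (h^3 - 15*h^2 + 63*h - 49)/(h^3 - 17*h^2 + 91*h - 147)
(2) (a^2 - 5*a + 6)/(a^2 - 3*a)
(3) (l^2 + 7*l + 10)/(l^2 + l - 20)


(1) = (h - 1)/(h - 3)
(2) = (a - 2)/a
(3) = (l + 2)/(l - 4)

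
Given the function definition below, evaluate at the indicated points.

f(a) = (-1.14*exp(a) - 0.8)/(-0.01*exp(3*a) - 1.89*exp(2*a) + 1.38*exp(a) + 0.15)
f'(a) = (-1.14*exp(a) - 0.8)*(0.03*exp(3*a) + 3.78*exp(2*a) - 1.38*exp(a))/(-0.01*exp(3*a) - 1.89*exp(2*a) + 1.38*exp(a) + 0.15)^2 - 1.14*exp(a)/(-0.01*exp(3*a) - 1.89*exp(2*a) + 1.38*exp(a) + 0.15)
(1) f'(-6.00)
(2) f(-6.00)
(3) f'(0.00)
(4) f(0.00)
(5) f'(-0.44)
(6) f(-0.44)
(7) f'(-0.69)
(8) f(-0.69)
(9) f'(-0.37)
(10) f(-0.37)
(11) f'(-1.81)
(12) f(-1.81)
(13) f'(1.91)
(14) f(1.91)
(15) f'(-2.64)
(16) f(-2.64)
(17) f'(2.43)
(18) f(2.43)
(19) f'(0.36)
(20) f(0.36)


(1) = 0.10
(2) = -5.23
(3) = -31.35
(4) = 5.24
(5) = -19.49
(6) = -6.08
(7) = -4.26
(8) = -3.75
(9) = -38.74
(10) = -8.01
(11) = 0.59
(12) = -3.03
(13) = -0.13
(14) = 0.11
(15) = 0.88
(16) = -3.69
(17) = -0.07
(18) = 0.06
(19) = -3.58
(20) = 1.36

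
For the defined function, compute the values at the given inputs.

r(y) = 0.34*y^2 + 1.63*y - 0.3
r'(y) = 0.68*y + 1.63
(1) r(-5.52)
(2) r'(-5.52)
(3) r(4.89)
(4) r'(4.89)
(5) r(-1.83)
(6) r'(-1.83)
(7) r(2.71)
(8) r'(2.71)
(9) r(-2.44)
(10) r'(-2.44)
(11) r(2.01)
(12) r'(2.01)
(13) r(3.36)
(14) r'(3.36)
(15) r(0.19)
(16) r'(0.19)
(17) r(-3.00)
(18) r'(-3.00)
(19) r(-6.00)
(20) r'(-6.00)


(1) = 1.06
(2) = -2.12
(3) = 15.80
(4) = 4.96
(5) = -2.14
(6) = 0.39
(7) = 6.61
(8) = 3.47
(9) = -2.25
(10) = -0.03
(11) = 4.35
(12) = 3.00
(13) = 9.02
(14) = 3.91
(15) = 0.02
(16) = 1.76
(17) = -2.13
(18) = -0.41
(19) = 2.16
(20) = -2.45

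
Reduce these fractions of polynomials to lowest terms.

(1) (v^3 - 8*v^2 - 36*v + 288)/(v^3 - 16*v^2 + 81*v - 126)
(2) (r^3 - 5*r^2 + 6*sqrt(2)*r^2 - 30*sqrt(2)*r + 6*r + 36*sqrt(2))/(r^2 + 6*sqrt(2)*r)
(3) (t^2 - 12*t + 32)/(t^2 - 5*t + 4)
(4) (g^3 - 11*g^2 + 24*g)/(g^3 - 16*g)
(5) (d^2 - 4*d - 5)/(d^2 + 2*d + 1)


(1) = (v^2 - 2*v - 48)/(v^2 - 10*v + 21)
(2) = (r^2 - 5*r + 6)/r
(3) = (t - 8)/(t - 1)
(4) = (g^2 - 11*g + 24)/(g^2 - 16)
(5) = (d - 5)/(d + 1)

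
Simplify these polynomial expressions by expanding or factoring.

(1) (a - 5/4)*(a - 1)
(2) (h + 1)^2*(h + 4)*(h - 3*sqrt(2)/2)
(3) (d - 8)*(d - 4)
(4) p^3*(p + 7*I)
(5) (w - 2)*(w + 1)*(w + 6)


(1) = a^2 - 9*a/4 + 5/4
(2) = h^4 - 3*sqrt(2)*h^3/2 + 6*h^3 - 9*sqrt(2)*h^2 + 9*h^2 - 27*sqrt(2)*h/2 + 4*h - 6*sqrt(2)
(3) = d^2 - 12*d + 32
(4) = p^4 + 7*I*p^3
(5) = w^3 + 5*w^2 - 8*w - 12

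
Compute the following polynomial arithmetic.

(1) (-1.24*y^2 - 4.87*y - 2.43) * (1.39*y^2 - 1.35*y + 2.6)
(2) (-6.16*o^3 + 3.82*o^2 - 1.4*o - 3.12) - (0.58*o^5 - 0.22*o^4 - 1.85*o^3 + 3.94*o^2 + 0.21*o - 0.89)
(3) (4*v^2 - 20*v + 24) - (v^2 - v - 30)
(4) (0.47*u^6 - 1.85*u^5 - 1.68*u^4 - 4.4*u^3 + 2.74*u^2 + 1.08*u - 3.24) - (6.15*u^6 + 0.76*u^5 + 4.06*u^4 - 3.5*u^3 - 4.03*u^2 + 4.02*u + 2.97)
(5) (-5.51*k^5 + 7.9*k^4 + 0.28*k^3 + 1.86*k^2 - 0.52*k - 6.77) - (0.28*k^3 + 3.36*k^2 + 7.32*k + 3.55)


(1) = -1.7236*y^4 - 5.0953*y^3 - 0.0272*y^2 - 9.3815*y - 6.318
(2) = -0.58*o^5 + 0.22*o^4 - 4.31*o^3 - 0.12*o^2 - 1.61*o - 2.23
(3) = 3*v^2 - 19*v + 54
(4) = -5.68*u^6 - 2.61*u^5 - 5.74*u^4 - 0.9*u^3 + 6.77*u^2 - 2.94*u - 6.21
(5) = -5.51*k^5 + 7.9*k^4 - 1.5*k^2 - 7.84*k - 10.32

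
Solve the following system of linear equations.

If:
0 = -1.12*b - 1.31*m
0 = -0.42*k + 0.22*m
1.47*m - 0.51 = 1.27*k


Then:
b = -0.74
k = 0.33
m = 0.63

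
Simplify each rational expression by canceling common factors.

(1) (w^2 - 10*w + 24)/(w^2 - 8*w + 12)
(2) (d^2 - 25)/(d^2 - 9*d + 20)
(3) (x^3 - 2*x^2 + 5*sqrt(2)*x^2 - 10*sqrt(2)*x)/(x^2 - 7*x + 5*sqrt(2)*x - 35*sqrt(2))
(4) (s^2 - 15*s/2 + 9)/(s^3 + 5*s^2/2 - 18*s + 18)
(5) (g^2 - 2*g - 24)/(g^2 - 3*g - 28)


(1) = (w - 4)/(w - 2)
(2) = (d + 5)/(d - 4)
(3) = (x^2 - 2*x)/(x - 7)
(4) = (s - 6)/(s^2 + 4*s - 12)
(5) = (g - 6)/(g - 7)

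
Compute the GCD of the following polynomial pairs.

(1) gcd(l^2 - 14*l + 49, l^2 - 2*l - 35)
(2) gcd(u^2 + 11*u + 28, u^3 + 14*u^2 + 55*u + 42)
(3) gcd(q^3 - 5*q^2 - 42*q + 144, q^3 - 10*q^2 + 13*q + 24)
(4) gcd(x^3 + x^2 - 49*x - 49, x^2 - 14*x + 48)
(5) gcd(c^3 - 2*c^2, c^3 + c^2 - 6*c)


(1) = gcd((l - 7)^2, (l - 7)*(l + 5)) = l - 7
(2) = u + 7
(3) = q^2 - 11*q + 24
(4) = gcd((x - 7)*(x + 1)*(x + 7), (x - 8)*(x - 6)) = 1
(5) = gcd(c^2*(c - 2), c*(c - 2)*(c + 3)) = c^2 - 2*c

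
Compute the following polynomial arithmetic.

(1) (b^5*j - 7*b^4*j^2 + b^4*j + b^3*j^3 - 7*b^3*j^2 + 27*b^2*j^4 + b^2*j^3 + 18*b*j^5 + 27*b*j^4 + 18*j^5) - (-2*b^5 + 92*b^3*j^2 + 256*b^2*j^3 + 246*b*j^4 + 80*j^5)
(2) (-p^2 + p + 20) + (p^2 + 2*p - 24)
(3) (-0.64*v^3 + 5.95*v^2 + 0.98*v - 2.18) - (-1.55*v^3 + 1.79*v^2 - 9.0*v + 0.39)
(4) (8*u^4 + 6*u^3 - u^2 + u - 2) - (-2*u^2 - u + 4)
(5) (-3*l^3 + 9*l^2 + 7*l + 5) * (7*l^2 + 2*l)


(1) = b^5*j + 2*b^5 - 7*b^4*j^2 + b^4*j + b^3*j^3 - 99*b^3*j^2 + 27*b^2*j^4 - 255*b^2*j^3 + 18*b*j^5 - 219*b*j^4 - 62*j^5
(2) = 3*p - 4
(3) = 0.91*v^3 + 4.16*v^2 + 9.98*v - 2.57
(4) = 8*u^4 + 6*u^3 + u^2 + 2*u - 6
(5) = -21*l^5 + 57*l^4 + 67*l^3 + 49*l^2 + 10*l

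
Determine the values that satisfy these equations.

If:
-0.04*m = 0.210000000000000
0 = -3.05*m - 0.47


Then:
No Solution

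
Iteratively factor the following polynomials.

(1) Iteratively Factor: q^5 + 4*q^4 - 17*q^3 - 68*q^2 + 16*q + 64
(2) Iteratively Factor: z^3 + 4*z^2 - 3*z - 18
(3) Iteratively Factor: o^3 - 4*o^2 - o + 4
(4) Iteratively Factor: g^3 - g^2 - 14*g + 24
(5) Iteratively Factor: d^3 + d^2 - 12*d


(1) = (q + 4)*(q^4 - 17*q^2 + 16) = (q - 4)*(q + 4)*(q^3 + 4*q^2 - q - 4) = (q - 4)*(q + 4)^2*(q^2 - 1) = (q - 4)*(q + 1)*(q + 4)^2*(q - 1)
(2) = (z + 3)*(z^2 + z - 6) = (z + 3)^2*(z - 2)
(3) = (o - 1)*(o^2 - 3*o - 4) = (o - 1)*(o + 1)*(o - 4)
(4) = (g - 3)*(g^2 + 2*g - 8) = (g - 3)*(g - 2)*(g + 4)
(5) = (d - 3)*(d^2 + 4*d) = d*(d - 3)*(d + 4)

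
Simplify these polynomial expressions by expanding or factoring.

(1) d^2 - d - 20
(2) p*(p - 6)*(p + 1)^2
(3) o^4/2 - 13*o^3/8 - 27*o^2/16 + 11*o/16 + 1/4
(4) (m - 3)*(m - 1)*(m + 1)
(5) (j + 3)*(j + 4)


(1) = (d - 5)*(d + 4)
(2) = p^4 - 4*p^3 - 11*p^2 - 6*p
(3) = (o/2 + 1/2)*(o - 4)*(o - 1/2)*(o + 1/4)
(4) = m^3 - 3*m^2 - m + 3
(5) = j^2 + 7*j + 12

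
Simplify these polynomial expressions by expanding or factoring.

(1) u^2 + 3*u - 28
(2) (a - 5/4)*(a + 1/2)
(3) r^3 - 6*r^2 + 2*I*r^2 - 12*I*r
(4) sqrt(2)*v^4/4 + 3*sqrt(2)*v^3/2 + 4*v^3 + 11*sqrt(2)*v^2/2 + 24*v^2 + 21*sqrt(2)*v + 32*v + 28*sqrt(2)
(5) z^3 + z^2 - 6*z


(1) = (u - 4)*(u + 7)
(2) = a^2 - 3*a/4 - 5/8
(3) = r*(r - 6)*(r + 2*I)
(4) = (v/2 + sqrt(2)/2)*(v + 4)*(v + 7*sqrt(2))*(sqrt(2)*v/2 + sqrt(2))
(5) = z*(z - 2)*(z + 3)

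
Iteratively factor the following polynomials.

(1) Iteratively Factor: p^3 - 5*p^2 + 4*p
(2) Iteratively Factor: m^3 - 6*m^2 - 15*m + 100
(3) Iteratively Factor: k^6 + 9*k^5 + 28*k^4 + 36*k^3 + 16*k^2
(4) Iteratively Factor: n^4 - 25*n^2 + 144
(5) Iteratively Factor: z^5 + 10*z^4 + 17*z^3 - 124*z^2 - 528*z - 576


(1) = (p - 4)*(p^2 - p) = p*(p - 4)*(p - 1)
(2) = (m + 4)*(m^2 - 10*m + 25) = (m - 5)*(m + 4)*(m - 5)
(3) = (k + 2)*(k^5 + 7*k^4 + 14*k^3 + 8*k^2) = (k + 2)^2*(k^4 + 5*k^3 + 4*k^2) = (k + 2)^2*(k + 4)*(k^3 + k^2) = k*(k + 2)^2*(k + 4)*(k^2 + k) = k*(k + 1)*(k + 2)^2*(k + 4)*(k)
(4) = (n - 3)*(n^3 + 3*n^2 - 16*n - 48) = (n - 3)*(n + 4)*(n^2 - n - 12) = (n - 3)*(n + 3)*(n + 4)*(n - 4)
(5) = (z + 4)*(z^4 + 6*z^3 - 7*z^2 - 96*z - 144) = (z + 4)^2*(z^3 + 2*z^2 - 15*z - 36) = (z + 3)*(z + 4)^2*(z^2 - z - 12) = (z - 4)*(z + 3)*(z + 4)^2*(z + 3)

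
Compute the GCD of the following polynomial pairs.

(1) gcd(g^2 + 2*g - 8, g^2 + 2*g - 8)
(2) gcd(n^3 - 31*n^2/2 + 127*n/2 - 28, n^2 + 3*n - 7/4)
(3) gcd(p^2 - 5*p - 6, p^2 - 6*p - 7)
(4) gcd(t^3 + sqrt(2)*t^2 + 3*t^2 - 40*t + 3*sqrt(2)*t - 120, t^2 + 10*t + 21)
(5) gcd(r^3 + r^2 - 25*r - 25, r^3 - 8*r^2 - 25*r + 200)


(1) = gcd((g - 2)*(g + 4), (g - 2)*(g + 4)) = g^2 + 2*g - 8
(2) = gcd((n - 8)*(n - 7)*(n - 1/2), (n - 1/2)*(n + 7/2)) = n - 1/2
(3) = gcd((p - 6)*(p + 1), (p - 7)*(p + 1)) = p + 1
(4) = gcd((t + 3)*(t - 4*sqrt(2))*(t + 5*sqrt(2)), (t + 3)*(t + 7)) = t + 3
(5) = gcd((r - 5)*(r + 1)*(r + 5), (r - 8)*(r - 5)*(r + 5)) = r^2 - 25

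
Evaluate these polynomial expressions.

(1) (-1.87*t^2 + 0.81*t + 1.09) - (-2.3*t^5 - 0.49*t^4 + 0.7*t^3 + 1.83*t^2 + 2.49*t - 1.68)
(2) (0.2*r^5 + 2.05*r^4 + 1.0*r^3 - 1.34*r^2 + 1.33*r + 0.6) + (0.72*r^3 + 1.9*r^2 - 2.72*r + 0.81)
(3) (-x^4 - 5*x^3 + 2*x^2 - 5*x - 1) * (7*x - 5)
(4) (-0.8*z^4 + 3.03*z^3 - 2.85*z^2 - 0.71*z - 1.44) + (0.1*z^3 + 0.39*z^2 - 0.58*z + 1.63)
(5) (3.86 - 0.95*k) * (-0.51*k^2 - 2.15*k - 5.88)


(1) = 2.3*t^5 + 0.49*t^4 - 0.7*t^3 - 3.7*t^2 - 1.68*t + 2.77
(2) = 0.2*r^5 + 2.05*r^4 + 1.72*r^3 + 0.56*r^2 - 1.39*r + 1.41
(3) = -7*x^5 - 30*x^4 + 39*x^3 - 45*x^2 + 18*x + 5
(4) = -0.8*z^4 + 3.13*z^3 - 2.46*z^2 - 1.29*z + 0.19
(5) = 0.4845*k^3 + 0.0739*k^2 - 2.713*k - 22.6968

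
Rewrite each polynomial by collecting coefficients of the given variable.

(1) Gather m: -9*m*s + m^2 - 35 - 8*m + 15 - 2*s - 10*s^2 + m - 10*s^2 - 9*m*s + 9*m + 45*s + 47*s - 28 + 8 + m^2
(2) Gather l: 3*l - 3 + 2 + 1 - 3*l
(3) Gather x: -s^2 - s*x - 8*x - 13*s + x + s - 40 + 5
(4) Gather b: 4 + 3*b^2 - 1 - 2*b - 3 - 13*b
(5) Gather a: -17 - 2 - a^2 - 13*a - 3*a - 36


(1) = 2*m^2 + m*(2 - 18*s) - 20*s^2 + 90*s - 40
(2) = 0
(3) = -s^2 - 12*s + x*(-s - 7) - 35
(4) = 3*b^2 - 15*b
(5) = -a^2 - 16*a - 55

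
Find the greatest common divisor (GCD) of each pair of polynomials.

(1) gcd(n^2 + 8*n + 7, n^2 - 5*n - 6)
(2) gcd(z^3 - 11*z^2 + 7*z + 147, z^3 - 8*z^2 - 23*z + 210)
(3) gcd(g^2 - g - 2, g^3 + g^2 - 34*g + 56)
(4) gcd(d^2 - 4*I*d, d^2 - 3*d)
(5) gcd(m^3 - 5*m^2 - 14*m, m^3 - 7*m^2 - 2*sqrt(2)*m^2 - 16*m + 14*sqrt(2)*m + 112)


(1) = gcd((n + 1)*(n + 7), (n - 6)*(n + 1)) = n + 1
(2) = z - 7
(3) = gcd((g - 2)*(g + 1), (g - 4)*(g - 2)*(g + 7)) = g - 2
(4) = d
(5) = gcd(m*(m - 7)*(m + 2), (m - 7)*(m - 4*sqrt(2))*(m + 2*sqrt(2))) = m - 7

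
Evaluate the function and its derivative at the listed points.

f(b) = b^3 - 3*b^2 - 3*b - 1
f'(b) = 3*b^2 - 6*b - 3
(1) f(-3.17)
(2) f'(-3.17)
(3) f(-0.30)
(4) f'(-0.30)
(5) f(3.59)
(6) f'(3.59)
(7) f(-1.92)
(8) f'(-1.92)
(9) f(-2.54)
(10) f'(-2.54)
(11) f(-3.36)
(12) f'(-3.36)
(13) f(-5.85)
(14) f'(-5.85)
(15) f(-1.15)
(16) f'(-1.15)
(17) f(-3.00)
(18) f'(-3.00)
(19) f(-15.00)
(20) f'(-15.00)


(1) = -53.49
(2) = 46.17
(3) = -0.40
(4) = -0.93
(5) = -4.17
(6) = 14.12
(7) = -13.38
(8) = 19.58
(9) = -29.12
(10) = 31.59
(11) = -62.72
(12) = 51.03
(13) = -286.32
(14) = 134.77
(15) = -3.04
(16) = 7.87
(17) = -46.00
(18) = 42.00
(19) = -4006.00
(20) = 762.00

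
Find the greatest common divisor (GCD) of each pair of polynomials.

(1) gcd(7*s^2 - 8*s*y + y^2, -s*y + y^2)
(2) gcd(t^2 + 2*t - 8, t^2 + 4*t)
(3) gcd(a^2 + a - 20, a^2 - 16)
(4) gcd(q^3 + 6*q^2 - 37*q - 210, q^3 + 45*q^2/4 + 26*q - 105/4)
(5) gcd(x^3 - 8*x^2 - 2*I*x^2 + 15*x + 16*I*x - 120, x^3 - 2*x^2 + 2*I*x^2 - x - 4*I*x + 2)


(1) = gcd((-7*s + y)*(-s + y), y*(-s + y)) = -s + y
(2) = gcd((t - 2)*(t + 4), t*(t + 4)) = t + 4
(3) = a - 4
(4) = gcd((q - 6)*(q + 5)*(q + 7), (q - 3/4)*(q + 5)*(q + 7)) = q^2 + 12*q + 35
(5) = 1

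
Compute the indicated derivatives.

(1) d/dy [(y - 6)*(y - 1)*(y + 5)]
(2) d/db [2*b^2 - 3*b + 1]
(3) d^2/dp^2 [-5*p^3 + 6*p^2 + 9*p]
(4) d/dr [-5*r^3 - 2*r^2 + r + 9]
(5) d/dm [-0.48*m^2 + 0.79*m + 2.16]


(1) = 3*y^2 - 4*y - 29
(2) = 4*b - 3
(3) = 12 - 30*p
(4) = -15*r^2 - 4*r + 1
(5) = 0.79 - 0.96*m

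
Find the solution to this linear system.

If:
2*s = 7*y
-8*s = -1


Then:
s = 1/8
y = 1/28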